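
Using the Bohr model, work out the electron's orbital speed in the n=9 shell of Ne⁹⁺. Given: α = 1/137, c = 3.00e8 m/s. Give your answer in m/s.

2.43e6 m/s

v_n = Zαc/n = 10 × 0.00730 × 3.00e8 / 9
    = 2.43e6 m/s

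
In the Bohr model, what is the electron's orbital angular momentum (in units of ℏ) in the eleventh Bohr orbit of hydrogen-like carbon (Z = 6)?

L_n = nℏ, so L/ℏ = n = 11.

11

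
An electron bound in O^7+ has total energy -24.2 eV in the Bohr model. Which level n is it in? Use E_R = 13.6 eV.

6

E_n = −E_R Z²/n² ⇒ n² = E_R Z²/(−E_n) = 13.6 × 8² / 24.2 ≈ 35.97
n = 6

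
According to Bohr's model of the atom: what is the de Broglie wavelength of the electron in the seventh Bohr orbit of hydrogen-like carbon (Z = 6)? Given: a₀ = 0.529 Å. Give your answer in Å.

The Bohr quantisation condition is nλ = 2πr_n.
r_n = n²a₀/Z = 4.32 Å
λ = 2πr_n/n = 2π·4.32/7 = 3.88 Å

3.88 Å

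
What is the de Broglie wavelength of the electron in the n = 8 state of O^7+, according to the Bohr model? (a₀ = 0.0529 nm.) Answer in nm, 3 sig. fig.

The Bohr quantisation condition is nλ = 2πr_n.
r_n = n²a₀/Z = 0.423 nm
λ = 2πr_n/n = 2π·0.423/8 = 0.332 nm

0.332 nm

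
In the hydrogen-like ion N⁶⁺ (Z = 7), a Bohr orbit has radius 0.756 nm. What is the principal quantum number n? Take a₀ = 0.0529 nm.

r_n = n²a₀/Z ⇒ n² = rZ/a₀ = 0.756 × 7 / 0.0529 ≈ 100.04
n = 10

10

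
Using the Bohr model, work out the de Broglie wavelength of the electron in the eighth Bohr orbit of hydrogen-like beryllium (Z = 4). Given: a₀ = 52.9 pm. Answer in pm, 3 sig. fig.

The Bohr quantisation condition is nλ = 2πr_n.
r_n = n²a₀/Z = 846 pm
λ = 2πr_n/n = 2π·846/8 = 665 pm

665 pm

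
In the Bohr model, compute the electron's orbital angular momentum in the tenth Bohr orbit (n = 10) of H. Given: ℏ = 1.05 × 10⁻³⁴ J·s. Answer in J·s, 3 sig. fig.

L_n = nℏ = 10 × 1.05 × 10⁻³⁴ = 1.05 × 10⁻³³ J·s

1.05 × 10⁻³³ J·s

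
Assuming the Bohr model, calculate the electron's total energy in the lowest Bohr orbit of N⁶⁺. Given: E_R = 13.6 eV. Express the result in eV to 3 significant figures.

-666 eV

E_n = −E_R·Z²/n² = −13.6 × 7²/1² = -666 eV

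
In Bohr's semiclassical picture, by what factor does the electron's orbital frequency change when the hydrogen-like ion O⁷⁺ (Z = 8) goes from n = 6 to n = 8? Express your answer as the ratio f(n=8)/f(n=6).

27/64

f ∝ Z^2 · n^-3; with Z fixed, f ∝ n^-3.
f(n=8)/f(n=6) = (8/6)^-3 = 27/64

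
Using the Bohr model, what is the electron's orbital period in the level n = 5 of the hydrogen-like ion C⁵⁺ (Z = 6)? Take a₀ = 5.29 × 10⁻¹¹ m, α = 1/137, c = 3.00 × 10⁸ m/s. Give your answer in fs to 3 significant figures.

r = n²a₀/Z = 5²·5.29 × 10⁻¹¹/6 = 2.20 × 10⁻¹⁰ m
v = Zαc/n = 6·0.00730·3.00 × 10⁸/5 = 2.63 × 10⁶ m/s
T = 2πr/v = 5.27 × 10⁻¹⁶ s = 0.527 fs

0.527 fs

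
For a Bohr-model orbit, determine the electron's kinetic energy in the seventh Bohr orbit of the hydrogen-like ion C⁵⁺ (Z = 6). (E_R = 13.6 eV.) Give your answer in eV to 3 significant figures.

9.99 eV

For a Coulomb orbit the virial theorem gives K = −E_n.
E_n = −E_R·Z²/n², so K = E_R·Z²/n² = 13.6 × 6²/7² = 9.99 eV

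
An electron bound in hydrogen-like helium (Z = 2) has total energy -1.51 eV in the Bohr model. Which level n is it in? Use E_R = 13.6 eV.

E_n = −E_R Z²/n² ⇒ n² = E_R Z²/(−E_n) = 13.6 × 2² / 1.51 ≈ 36.03
n = 6

6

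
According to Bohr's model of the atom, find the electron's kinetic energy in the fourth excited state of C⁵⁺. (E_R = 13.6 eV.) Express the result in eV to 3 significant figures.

19.6 eV

For a Coulomb orbit the virial theorem gives K = −E_n.
E_n = −E_R·Z²/n², so K = E_R·Z²/n² = 13.6 × 6²/5² = 19.6 eV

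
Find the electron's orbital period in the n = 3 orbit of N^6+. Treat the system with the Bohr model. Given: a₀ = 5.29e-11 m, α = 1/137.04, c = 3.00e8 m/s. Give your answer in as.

r = n²a₀/Z = 3²·5.29e-11/7 = 6.80e-11 m
v = Zαc/n = 7·0.00730·3.00e8/3 = 5.11e6 m/s
T = 2πr/v = 8.37e-17 s = 83.7 as

83.7 as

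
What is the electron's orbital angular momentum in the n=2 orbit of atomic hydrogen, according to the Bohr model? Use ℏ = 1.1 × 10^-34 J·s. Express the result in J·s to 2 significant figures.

2.2 × 10^-34 J·s

L_n = nℏ = 2 × 1.1 × 10^-34 = 2.2 × 10^-34 J·s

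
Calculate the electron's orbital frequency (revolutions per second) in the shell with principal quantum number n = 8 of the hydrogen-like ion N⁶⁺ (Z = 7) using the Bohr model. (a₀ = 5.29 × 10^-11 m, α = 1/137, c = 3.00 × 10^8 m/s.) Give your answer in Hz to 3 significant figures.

6.31 × 10^14 Hz

r = n²a₀/Z = 4.84 × 10^-10 m, v = Zαc/n = 1.92 × 10^6 m/s
f = v/(2πr) = 6.31 × 10^14 Hz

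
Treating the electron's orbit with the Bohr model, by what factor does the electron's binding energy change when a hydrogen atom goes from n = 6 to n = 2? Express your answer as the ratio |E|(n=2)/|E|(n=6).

|E| ∝ Z^2 · n^-2; with Z fixed, |E| ∝ n^-2.
|E|(n=2)/|E|(n=6) = (2/6)^-2 = 9

9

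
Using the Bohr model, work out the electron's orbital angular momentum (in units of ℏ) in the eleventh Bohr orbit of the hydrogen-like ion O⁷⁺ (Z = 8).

11

L_n = nℏ, so L/ℏ = n = 11.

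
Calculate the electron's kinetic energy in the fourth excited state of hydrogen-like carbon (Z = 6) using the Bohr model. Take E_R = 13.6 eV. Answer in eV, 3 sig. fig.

For a Coulomb orbit the virial theorem gives K = −E_n.
E_n = −E_R·Z²/n², so K = E_R·Z²/n² = 13.6 × 6²/5² = 19.6 eV

19.6 eV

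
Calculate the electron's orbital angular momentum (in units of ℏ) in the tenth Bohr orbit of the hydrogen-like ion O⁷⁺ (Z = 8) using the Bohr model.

L_n = nℏ, so L/ℏ = n = 10.

10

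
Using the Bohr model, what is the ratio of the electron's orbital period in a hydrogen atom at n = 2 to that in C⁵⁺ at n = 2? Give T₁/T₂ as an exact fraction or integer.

T ∝ Z^-2 · n^3
T₁/T₂ = (1/6)^-2 · (2/2)^3 = 36

36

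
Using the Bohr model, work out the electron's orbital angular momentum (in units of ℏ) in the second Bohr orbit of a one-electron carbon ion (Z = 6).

L_n = nℏ, so L/ℏ = n = 2.

2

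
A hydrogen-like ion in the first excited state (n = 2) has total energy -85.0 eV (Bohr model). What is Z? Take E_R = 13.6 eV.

E_n = −E_R Z²/n² ⇒ Z² = −E_n n²/E_R = 85.0 × 2² / 13.6 ≈ 25.00
Z = 5

5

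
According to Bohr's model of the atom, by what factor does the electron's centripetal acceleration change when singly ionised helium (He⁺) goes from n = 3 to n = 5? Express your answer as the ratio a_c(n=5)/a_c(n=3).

a_c ∝ Z^3 · n^-4; with Z fixed, a_c ∝ n^-4.
a_c(n=5)/a_c(n=3) = (5/3)^-4 = 81/625

81/625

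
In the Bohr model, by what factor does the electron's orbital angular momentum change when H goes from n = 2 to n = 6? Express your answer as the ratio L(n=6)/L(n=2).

L = nℏ depends only on n, so L ∝ n.
L(n=6)/L(n=2) = (6/2)^1 = 3

3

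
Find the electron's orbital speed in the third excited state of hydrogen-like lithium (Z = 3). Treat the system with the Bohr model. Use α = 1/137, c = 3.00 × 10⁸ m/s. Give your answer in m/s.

1.64 × 10⁶ m/s

v_n = Zαc/n = 3 × 0.00730 × 3.00 × 10⁸ / 4
    = 1.64 × 10⁶ m/s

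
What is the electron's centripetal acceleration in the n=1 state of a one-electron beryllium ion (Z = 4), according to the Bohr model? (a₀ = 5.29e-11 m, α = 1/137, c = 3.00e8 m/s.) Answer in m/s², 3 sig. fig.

r = n²a₀/Z = 1.32e-11 m, v = Zαc/n = 8.76e6 m/s
a = v²/r = (8.76e6)² / 1.32e-11 = 5.80e24 m/s²

5.80e24 m/s²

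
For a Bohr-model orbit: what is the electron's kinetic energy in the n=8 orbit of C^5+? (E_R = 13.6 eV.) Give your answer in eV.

7.65 eV

For a Coulomb orbit the virial theorem gives K = −E_n.
E_n = −E_R·Z²/n², so K = E_R·Z²/n² = 13.6 × 6²/8² = 7.65 eV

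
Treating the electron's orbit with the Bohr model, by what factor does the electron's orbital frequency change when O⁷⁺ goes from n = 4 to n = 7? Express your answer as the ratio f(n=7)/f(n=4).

64/343

f ∝ Z^2 · n^-3; with Z fixed, f ∝ n^-3.
f(n=7)/f(n=4) = (7/4)^-3 = 64/343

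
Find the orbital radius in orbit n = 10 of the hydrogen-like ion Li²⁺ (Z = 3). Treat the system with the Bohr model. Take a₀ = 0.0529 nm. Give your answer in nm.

r_n = n²a₀/Z = 10² × 0.0529 / 3
    = 100 × 0.0529 / 3 = 1.76 nm

1.76 nm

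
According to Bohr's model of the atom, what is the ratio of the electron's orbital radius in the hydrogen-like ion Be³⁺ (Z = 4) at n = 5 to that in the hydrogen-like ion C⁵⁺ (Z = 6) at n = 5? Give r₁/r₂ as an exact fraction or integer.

r ∝ Z^-1 · n^2
r₁/r₂ = (4/6)^-1 · (5/5)^2 = 3/2

3/2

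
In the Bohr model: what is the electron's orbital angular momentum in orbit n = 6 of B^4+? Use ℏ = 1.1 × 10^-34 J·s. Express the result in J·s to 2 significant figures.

6.6 × 10^-34 J·s

L_n = nℏ = 6 × 1.1 × 10^-34 = 6.6 × 10^-34 J·s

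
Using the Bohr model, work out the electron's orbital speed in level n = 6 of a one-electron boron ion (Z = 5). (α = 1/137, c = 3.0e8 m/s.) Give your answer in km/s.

1800 km/s

v_n = Zαc/n = 5 × 0.0073 × 3.0e8 / 6
    = 1800 km/s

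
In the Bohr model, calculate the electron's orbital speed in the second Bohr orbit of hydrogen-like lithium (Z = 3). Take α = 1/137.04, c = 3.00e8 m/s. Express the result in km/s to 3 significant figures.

3280 km/s

v_n = Zαc/n = 3 × 0.00730 × 3.00e8 / 2
    = 3280 km/s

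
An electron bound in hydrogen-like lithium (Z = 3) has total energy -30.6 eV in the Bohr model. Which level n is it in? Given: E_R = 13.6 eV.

2

E_n = −E_R Z²/n² ⇒ n² = E_R Z²/(−E_n) = 13.6 × 3² / 30.6 ≈ 4.00
n = 2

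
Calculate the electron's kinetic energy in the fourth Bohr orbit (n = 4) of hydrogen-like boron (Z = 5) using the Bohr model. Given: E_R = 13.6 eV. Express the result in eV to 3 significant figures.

21.2 eV

For a Coulomb orbit the virial theorem gives K = −E_n.
E_n = −E_R·Z²/n², so K = E_R·Z²/n² = 13.6 × 5²/4² = 21.2 eV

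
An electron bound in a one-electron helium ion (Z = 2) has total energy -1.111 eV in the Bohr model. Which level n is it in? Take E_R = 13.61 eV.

E_n = −E_R Z²/n² ⇒ n² = E_R Z²/(−E_n) = 13.61 × 2² / 1.111 ≈ 49.00
n = 7

7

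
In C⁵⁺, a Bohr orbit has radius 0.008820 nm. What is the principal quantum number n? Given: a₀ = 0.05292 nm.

r_n = n²a₀/Z ⇒ n² = rZ/a₀ = 0.008820 × 6 / 0.05292 ≈ 1.00
n = 1

1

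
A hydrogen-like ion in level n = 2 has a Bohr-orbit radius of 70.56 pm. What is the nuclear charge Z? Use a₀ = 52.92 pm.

r_n = n²a₀/Z ⇒ Z = n²a₀/r = 2² × 52.92 / 70.56 ≈ 3.00
Z = 3

3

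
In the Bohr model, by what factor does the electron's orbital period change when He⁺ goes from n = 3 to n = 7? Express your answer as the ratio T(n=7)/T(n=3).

343/27

T ∝ Z^-2 · n^3; with Z fixed, T ∝ n^3.
T(n=7)/T(n=3) = (7/3)^3 = 343/27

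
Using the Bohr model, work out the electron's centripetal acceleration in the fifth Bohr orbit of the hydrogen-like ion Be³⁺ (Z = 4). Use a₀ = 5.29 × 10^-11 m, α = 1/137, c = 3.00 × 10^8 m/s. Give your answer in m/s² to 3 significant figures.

r = n²a₀/Z = 3.31 × 10^-10 m, v = Zαc/n = 1.75 × 10^6 m/s
a = v²/r = (1.75 × 10^6)² / 3.31 × 10^-10 = 9.28 × 10^21 m/s²

9.28 × 10^21 m/s²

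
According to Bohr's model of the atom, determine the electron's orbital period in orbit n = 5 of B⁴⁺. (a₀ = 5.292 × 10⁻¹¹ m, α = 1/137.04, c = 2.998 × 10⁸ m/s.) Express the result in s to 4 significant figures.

r = n²a₀/Z = 5²·5.292 × 10⁻¹¹/5 = 2.646 × 10⁻¹⁰ m
v = Zαc/n = 5·0.007297·2.998 × 10⁸/5 = 2.188 × 10⁶ m/s
T = 2πr/v = 7.600 × 10⁻¹⁶ s

7.600 × 10⁻¹⁶ s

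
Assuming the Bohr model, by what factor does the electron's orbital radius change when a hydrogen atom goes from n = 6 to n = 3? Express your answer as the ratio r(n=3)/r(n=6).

r ∝ Z^-1 · n^2; with Z fixed, r ∝ n^2.
r(n=3)/r(n=6) = (3/6)^2 = 1/4

1/4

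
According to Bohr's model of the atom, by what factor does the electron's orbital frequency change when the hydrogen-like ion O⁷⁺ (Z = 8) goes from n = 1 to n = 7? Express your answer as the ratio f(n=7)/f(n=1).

f ∝ Z^2 · n^-3; with Z fixed, f ∝ n^-3.
f(n=7)/f(n=1) = (7/1)^-3 = 1/343

1/343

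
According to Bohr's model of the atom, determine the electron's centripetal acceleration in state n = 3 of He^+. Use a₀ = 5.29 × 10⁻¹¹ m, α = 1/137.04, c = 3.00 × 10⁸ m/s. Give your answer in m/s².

r = n²a₀/Z = 2.38 × 10⁻¹⁰ m, v = Zαc/n = 1.46 × 10⁶ m/s
a = v²/r = (1.46 × 10⁶)² / 2.38 × 10⁻¹⁰ = 8.95 × 10²¹ m/s²

8.95 × 10²¹ m/s²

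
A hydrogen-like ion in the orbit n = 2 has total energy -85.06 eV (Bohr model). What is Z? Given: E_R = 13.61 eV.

E_n = −E_R Z²/n² ⇒ Z² = −E_n n²/E_R = 85.06 × 2² / 13.61 ≈ 25.00
Z = 5

5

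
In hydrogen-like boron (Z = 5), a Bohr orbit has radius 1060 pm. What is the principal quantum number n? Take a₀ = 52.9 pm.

r_n = n²a₀/Z ⇒ n² = rZ/a₀ = 1060 × 5 / 52.9 ≈ 100.19
n = 10

10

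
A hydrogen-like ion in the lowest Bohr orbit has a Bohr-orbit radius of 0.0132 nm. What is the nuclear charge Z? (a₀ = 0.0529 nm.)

4

r_n = n²a₀/Z ⇒ Z = n²a₀/r = 1² × 0.0529 / 0.0132 ≈ 4.01
Z = 4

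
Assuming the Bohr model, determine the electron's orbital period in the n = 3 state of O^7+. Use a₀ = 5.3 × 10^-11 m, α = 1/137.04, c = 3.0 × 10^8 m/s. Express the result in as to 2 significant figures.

64 as

r = n²a₀/Z = 3²·5.3 × 10^-11/8 = 6.0 × 10^-11 m
v = Zαc/n = 8·0.0073·3.0 × 10^8/3 = 5.8 × 10^6 m/s
T = 2πr/v = 6.4 × 10^-17 s = 64 as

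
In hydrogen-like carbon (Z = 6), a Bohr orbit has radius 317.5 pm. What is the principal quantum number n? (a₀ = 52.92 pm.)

6

r_n = n²a₀/Z ⇒ n² = rZ/a₀ = 317.5 × 6 / 52.92 ≈ 36.00
n = 6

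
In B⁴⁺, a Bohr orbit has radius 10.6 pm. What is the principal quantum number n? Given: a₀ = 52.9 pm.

1

r_n = n²a₀/Z ⇒ n² = rZ/a₀ = 10.6 × 5 / 52.9 ≈ 1.00
n = 1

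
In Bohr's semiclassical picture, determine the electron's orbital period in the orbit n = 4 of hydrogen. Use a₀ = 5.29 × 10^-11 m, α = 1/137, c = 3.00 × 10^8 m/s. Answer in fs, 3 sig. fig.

9.71 fs

r = n²a₀/Z = 4²·5.29 × 10^-11/1 = 8.46 × 10^-10 m
v = Zαc/n = 1·0.00730·3.00 × 10^8/4 = 5.47 × 10^5 m/s
T = 2πr/v = 9.71 × 10^-15 s = 9.71 fs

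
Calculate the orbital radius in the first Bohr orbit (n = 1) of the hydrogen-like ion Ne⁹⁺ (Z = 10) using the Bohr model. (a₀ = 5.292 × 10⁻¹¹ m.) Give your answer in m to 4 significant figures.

r_n = n²a₀/Z = 1² × 5.292 × 10⁻¹¹ / 10
    = 1 × 5.292 × 10⁻¹¹ / 10 = 5.292 × 10⁻¹² m

5.292 × 10⁻¹² m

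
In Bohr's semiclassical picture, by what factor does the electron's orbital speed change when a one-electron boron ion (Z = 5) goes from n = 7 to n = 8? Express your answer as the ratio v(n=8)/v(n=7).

v ∝ Z^1 · n^-1; with Z fixed, v ∝ n^-1.
v(n=8)/v(n=7) = (8/7)^-1 = 7/8

7/8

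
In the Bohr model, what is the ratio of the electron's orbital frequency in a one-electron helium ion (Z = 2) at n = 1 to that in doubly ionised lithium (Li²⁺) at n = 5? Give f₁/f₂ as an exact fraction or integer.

500/9

f ∝ Z^2 · n^-3
f₁/f₂ = (2/3)^2 · (1/5)^-3 = 500/9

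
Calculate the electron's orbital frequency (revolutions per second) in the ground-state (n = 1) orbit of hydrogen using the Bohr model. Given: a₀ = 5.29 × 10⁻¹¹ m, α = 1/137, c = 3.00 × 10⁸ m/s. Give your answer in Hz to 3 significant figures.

r = n²a₀/Z = 5.29 × 10⁻¹¹ m, v = Zαc/n = 2.19 × 10⁶ m/s
f = v/(2πr) = 6.59 × 10¹⁵ Hz

6.59 × 10¹⁵ Hz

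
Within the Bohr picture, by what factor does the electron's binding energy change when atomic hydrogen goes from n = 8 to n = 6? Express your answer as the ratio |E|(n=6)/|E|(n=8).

|E| ∝ Z^2 · n^-2; with Z fixed, |E| ∝ n^-2.
|E|(n=6)/|E|(n=8) = (6/8)^-2 = 16/9

16/9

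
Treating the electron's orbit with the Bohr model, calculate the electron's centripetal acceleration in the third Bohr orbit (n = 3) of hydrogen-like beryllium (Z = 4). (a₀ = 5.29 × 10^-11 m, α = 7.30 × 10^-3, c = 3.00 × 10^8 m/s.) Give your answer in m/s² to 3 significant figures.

r = n²a₀/Z = 1.19 × 10^-10 m, v = Zαc/n = 2.92 × 10^6 m/s
a = v²/r = (2.92 × 10^6)² / 1.19 × 10^-10 = 7.16 × 10^22 m/s²

7.16 × 10^22 m/s²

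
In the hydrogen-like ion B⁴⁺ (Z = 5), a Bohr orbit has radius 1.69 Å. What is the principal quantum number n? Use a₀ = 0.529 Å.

r_n = n²a₀/Z ⇒ n² = rZ/a₀ = 1.69 × 5 / 0.529 ≈ 15.97
n = 4

4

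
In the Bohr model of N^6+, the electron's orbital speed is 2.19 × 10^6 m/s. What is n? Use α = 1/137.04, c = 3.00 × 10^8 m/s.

v_n = Zαc/n ⇒ n = Zαc/v = 7 × 0.00730 × 3.00 × 10^8 / 2.19 × 10^6 ≈ 7.00
n = 7

7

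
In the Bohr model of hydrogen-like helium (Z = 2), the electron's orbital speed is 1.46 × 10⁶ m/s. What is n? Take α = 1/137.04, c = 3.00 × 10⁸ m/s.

3

v_n = Zαc/n ⇒ n = Zαc/v = 2 × 0.00730 × 3.00 × 10⁸ / 1.46 × 10⁶ ≈ 3.00
n = 3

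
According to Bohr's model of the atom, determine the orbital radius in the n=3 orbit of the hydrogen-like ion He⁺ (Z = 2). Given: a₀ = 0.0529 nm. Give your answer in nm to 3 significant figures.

0.238 nm

r_n = n²a₀/Z = 3² × 0.0529 / 2
    = 9 × 0.0529 / 2 = 0.238 nm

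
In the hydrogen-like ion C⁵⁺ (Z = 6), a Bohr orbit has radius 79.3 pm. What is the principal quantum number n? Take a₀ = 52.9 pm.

3

r_n = n²a₀/Z ⇒ n² = rZ/a₀ = 79.3 × 6 / 52.9 ≈ 8.99
n = 3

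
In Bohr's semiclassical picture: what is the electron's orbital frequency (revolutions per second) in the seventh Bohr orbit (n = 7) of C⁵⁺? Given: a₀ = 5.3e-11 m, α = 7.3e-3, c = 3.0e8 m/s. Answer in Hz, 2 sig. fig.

r = n²a₀/Z = 4.3e-10 m, v = Zαc/n = 1.9e6 m/s
f = v/(2πr) = 6.9e14 Hz

6.9e14 Hz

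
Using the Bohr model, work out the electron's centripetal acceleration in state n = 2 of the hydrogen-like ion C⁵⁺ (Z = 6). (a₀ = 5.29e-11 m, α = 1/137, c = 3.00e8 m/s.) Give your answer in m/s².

r = n²a₀/Z = 3.53e-11 m, v = Zαc/n = 6.57e6 m/s
a = v²/r = (6.57e6)² / 3.53e-11 = 1.22e24 m/s²

1.22e24 m/s²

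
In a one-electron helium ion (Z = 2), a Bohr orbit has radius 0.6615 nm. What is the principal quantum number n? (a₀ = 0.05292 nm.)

5

r_n = n²a₀/Z ⇒ n² = rZ/a₀ = 0.6615 × 2 / 0.05292 ≈ 25.00
n = 5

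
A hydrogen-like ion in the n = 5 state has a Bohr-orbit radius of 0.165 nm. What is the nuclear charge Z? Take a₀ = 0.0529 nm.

8

r_n = n²a₀/Z ⇒ Z = n²a₀/r = 5² × 0.0529 / 0.165 ≈ 8.02
Z = 8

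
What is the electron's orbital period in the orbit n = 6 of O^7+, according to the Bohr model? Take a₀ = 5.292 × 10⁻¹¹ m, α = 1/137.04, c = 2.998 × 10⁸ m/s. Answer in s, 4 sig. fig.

r = n²a₀/Z = 6²·5.292 × 10⁻¹¹/8 = 2.381 × 10⁻¹⁰ m
v = Zαc/n = 8·0.007297·2.998 × 10⁸/6 = 2.917 × 10⁶ m/s
T = 2πr/v = 5.130 × 10⁻¹⁶ s

5.130 × 10⁻¹⁶ s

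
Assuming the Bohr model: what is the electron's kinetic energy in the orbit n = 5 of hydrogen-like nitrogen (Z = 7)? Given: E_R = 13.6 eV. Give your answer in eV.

For a Coulomb orbit the virial theorem gives K = −E_n.
E_n = −E_R·Z²/n², so K = E_R·Z²/n² = 13.6 × 7²/5² = 26.7 eV

26.7 eV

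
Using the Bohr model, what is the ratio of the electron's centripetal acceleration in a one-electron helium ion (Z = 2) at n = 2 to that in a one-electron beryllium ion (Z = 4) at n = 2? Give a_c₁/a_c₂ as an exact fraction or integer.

a_c ∝ Z^3 · n^-4
a_c₁/a_c₂ = (2/4)^3 · (2/2)^-4 = 1/8

1/8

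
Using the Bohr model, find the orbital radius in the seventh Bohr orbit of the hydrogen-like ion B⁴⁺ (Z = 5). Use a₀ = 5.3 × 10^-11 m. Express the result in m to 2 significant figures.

r_n = n²a₀/Z = 7² × 5.3 × 10^-11 / 5
    = 49 × 5.3 × 10^-11 / 5 = 5.2 × 10^-10 m

5.2 × 10^-10 m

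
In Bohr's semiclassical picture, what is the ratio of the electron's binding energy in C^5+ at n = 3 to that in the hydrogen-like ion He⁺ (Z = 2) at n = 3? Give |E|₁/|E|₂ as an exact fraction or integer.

|E| ∝ Z^2 · n^-2
|E|₁/|E|₂ = (6/2)^2 · (3/3)^-2 = 9

9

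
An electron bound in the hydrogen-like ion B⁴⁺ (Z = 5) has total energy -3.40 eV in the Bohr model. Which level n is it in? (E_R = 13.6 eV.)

10

E_n = −E_R Z²/n² ⇒ n² = E_R Z²/(−E_n) = 13.6 × 5² / 3.40 ≈ 100.00
n = 10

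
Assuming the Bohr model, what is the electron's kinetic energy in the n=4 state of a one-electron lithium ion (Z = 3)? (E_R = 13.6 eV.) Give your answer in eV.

For a Coulomb orbit the virial theorem gives K = −E_n.
E_n = −E_R·Z²/n², so K = E_R·Z²/n² = 13.6 × 3²/4² = 7.65 eV

7.65 eV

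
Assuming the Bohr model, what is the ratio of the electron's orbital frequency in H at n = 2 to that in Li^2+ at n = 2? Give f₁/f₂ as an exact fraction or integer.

f ∝ Z^2 · n^-3
f₁/f₂ = (1/3)^2 · (2/2)^-3 = 1/9

1/9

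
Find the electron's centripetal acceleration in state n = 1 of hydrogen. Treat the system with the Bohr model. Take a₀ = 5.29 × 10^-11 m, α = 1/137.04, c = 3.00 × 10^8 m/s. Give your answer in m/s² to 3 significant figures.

r = n²a₀/Z = 5.29 × 10^-11 m, v = Zαc/n = 2.19 × 10^6 m/s
a = v²/r = (2.19 × 10^6)² / 5.29 × 10^-11 = 9.06 × 10^22 m/s²

9.06 × 10^22 m/s²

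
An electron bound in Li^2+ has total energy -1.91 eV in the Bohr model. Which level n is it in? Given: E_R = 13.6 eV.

8

E_n = −E_R Z²/n² ⇒ n² = E_R Z²/(−E_n) = 13.6 × 3² / 1.91 ≈ 64.08
n = 8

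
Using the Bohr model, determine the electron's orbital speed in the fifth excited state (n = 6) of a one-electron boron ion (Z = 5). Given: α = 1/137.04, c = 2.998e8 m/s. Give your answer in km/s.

v_n = Zαc/n = 5 × 0.007297 × 2.998e8 / 6
    = 1823 km/s

1823 km/s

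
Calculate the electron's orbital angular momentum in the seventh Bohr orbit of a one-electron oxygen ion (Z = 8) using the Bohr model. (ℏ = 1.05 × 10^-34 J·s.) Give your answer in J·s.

L_n = nℏ = 7 × 1.05 × 10^-34 = 7.35 × 10^-34 J·s

7.35 × 10^-34 J·s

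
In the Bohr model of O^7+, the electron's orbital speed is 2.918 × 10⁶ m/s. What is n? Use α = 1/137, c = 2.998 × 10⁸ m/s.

6

v_n = Zαc/n ⇒ n = Zαc/v = 8 × 0.007299 × 2.998 × 10⁸ / 2.918 × 10⁶ ≈ 6.00
n = 6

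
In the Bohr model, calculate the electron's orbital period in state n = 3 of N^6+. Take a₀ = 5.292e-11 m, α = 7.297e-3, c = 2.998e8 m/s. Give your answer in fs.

r = n²a₀/Z = 3²·5.292e-11/7 = 6.804e-11 m
v = Zαc/n = 7·0.007297·2.998e8/3 = 5.104e6 m/s
T = 2πr/v = 8.375e-17 s = 0.08375 fs

0.08375 fs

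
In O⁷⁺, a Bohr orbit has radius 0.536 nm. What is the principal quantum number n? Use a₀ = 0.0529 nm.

r_n = n²a₀/Z ⇒ n² = rZ/a₀ = 0.536 × 8 / 0.0529 ≈ 81.06
n = 9

9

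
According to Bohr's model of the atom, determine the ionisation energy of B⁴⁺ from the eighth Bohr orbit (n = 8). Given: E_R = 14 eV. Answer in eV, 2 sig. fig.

E_n = −E_R·Z²/n² = −14 × 5²/8² eV = -5.5 eV
Ionisation energy = −E_n = 5.5 eV

5.5 eV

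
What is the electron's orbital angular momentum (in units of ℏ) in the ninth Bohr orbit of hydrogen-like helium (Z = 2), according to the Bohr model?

L_n = nℏ, so L/ℏ = n = 9.

9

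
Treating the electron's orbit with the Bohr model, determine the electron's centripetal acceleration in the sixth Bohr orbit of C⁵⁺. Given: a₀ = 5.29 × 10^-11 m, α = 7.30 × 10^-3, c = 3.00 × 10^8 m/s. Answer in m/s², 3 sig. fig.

r = n²a₀/Z = 3.17 × 10^-10 m, v = Zαc/n = 2.19 × 10^6 m/s
a = v²/r = (2.19 × 10^6)² / 3.17 × 10^-10 = 1.51 × 10^22 m/s²

1.51 × 10^22 m/s²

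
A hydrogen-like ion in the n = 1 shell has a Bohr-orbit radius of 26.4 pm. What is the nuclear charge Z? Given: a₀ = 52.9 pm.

r_n = n²a₀/Z ⇒ Z = n²a₀/r = 1² × 52.9 / 26.4 ≈ 2.00
Z = 2

2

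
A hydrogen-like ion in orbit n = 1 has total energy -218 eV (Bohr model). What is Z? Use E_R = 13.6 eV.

4

E_n = −E_R Z²/n² ⇒ Z² = −E_n n²/E_R = 218 × 1² / 13.6 ≈ 16.03
Z = 4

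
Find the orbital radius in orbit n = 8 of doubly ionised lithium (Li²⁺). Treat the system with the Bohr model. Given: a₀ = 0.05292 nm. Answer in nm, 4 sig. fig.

r_n = n²a₀/Z = 8² × 0.05292 / 3
    = 64 × 0.05292 / 3 = 1.129 nm

1.129 nm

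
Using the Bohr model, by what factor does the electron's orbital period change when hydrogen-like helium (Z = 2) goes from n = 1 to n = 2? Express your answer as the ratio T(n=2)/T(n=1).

8

T ∝ Z^-2 · n^3; with Z fixed, T ∝ n^3.
T(n=2)/T(n=1) = (2/1)^3 = 8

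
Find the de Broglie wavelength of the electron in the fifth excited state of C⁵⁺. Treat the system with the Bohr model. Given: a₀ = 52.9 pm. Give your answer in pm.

The Bohr quantisation condition is nλ = 2πr_n.
r_n = n²a₀/Z = 317 pm
λ = 2πr_n/n = 2π·317/6 = 332 pm

332 pm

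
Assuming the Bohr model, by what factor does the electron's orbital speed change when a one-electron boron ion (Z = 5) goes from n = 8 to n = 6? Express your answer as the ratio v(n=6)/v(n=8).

v ∝ Z^1 · n^-1; with Z fixed, v ∝ n^-1.
v(n=6)/v(n=8) = (6/8)^-1 = 4/3

4/3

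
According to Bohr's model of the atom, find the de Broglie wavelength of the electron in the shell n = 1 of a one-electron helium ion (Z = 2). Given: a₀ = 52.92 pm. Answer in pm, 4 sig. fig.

166.3 pm

The Bohr quantisation condition is nλ = 2πr_n.
r_n = n²a₀/Z = 26.46 pm
λ = 2πr_n/n = 2π·26.46/1 = 166.3 pm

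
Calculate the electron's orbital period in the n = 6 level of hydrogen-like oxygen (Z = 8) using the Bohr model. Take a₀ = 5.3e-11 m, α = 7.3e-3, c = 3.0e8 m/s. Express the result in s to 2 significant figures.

5.1e-16 s

r = n²a₀/Z = 6²·5.3e-11/8 = 2.4e-10 m
v = Zαc/n = 8·0.0073·3.0e8/6 = 2.9e6 m/s
T = 2πr/v = 5.1e-16 s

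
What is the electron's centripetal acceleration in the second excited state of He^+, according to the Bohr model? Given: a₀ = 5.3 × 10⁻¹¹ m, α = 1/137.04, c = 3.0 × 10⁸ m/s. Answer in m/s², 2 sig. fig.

r = n²a₀/Z = 2.4 × 10⁻¹⁰ m, v = Zαc/n = 1.5 × 10⁶ m/s
a = v²/r = (1.5 × 10⁶)² / 2.4 × 10⁻¹⁰ = 8.9 × 10²¹ m/s²

8.9 × 10²¹ m/s²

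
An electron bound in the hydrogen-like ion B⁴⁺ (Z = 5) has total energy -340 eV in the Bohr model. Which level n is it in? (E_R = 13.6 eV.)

1

E_n = −E_R Z²/n² ⇒ n² = E_R Z²/(−E_n) = 13.6 × 5² / 340 ≈ 1.00
n = 1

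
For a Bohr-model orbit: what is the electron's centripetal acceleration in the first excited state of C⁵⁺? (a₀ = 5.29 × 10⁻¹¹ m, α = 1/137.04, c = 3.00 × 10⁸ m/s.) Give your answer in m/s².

1.22 × 10²⁴ m/s²

r = n²a₀/Z = 3.53 × 10⁻¹¹ m, v = Zαc/n = 6.57 × 10⁶ m/s
a = v²/r = (6.57 × 10⁶)² / 3.53 × 10⁻¹¹ = 1.22 × 10²⁴ m/s²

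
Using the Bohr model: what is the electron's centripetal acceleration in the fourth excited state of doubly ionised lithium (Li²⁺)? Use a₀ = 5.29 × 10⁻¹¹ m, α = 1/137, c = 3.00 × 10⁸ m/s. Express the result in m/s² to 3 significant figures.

r = n²a₀/Z = 4.41 × 10⁻¹⁰ m, v = Zαc/n = 1.31 × 10⁶ m/s
a = v²/r = (1.31 × 10⁶)² / 4.41 × 10⁻¹⁰ = 3.92 × 10²¹ m/s²

3.92 × 10²¹ m/s²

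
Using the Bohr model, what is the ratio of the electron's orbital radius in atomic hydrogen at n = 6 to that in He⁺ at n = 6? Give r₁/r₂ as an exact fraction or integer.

2

r ∝ Z^-1 · n^2
r₁/r₂ = (1/2)^-1 · (6/6)^2 = 2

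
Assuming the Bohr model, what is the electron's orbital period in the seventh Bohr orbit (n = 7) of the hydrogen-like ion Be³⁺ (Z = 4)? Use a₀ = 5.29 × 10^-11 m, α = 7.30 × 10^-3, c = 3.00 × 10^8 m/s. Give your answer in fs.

3.25 fs

r = n²a₀/Z = 7²·5.29 × 10^-11/4 = 6.48 × 10^-10 m
v = Zαc/n = 4·0.00730·3.00 × 10^8/7 = 1.25 × 10^6 m/s
T = 2πr/v = 3.25 × 10^-15 s = 3.25 fs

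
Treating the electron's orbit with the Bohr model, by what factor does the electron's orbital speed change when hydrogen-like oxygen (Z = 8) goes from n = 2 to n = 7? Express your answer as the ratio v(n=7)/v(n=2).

2/7

v ∝ Z^1 · n^-1; with Z fixed, v ∝ n^-1.
v(n=7)/v(n=2) = (7/2)^-1 = 2/7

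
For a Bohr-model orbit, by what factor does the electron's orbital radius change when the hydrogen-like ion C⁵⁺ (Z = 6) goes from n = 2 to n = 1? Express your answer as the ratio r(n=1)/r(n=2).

r ∝ Z^-1 · n^2; with Z fixed, r ∝ n^2.
r(n=1)/r(n=2) = (1/2)^2 = 1/4

1/4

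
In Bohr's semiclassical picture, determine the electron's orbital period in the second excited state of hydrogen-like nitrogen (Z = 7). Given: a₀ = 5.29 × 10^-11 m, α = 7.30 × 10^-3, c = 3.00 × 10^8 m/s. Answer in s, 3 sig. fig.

r = n²a₀/Z = 3²·5.29 × 10^-11/7 = 6.80 × 10^-11 m
v = Zαc/n = 7·0.00730·3.00 × 10^8/3 = 5.11 × 10^6 m/s
T = 2πr/v = 8.36 × 10^-17 s

8.36 × 10^-17 s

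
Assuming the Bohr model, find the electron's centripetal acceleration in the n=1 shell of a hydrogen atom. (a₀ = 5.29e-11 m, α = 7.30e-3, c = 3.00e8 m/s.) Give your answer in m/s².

r = n²a₀/Z = 5.29e-11 m, v = Zαc/n = 2.19e6 m/s
a = v²/r = (2.19e6)² / 5.29e-11 = 9.07e22 m/s²

9.07e22 m/s²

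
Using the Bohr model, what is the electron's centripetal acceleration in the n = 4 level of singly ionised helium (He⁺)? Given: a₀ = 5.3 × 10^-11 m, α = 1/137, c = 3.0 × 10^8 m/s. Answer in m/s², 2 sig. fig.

2.8 × 10^21 m/s²

r = n²a₀/Z = 4.2 × 10^-10 m, v = Zαc/n = 1.1 × 10^6 m/s
a = v²/r = (1.1 × 10^6)² / 4.2 × 10^-10 = 2.8 × 10^21 m/s²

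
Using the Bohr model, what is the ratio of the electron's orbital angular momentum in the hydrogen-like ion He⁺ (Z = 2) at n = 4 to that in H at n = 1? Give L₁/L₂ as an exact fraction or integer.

4

L = nℏ is independent of Z.
L₁/L₂ = n₁/n₂ = 4/1 = 4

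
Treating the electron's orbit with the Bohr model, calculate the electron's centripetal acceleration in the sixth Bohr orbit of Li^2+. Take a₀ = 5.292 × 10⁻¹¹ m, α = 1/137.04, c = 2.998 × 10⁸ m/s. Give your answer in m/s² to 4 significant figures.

1.884 × 10²¹ m/s²

r = n²a₀/Z = 6.350 × 10⁻¹⁰ m, v = Zαc/n = 1.094 × 10⁶ m/s
a = v²/r = (1.094 × 10⁶)² / 6.350 × 10⁻¹⁰ = 1.884 × 10²¹ m/s²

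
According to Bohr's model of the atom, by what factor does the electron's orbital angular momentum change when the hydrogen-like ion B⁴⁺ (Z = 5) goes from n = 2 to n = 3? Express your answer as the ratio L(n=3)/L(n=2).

L = nℏ depends only on n, so L ∝ n.
L(n=3)/L(n=2) = (3/2)^1 = 3/2

3/2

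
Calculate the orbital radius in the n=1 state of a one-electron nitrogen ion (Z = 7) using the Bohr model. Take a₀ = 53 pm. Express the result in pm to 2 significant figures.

r_n = n²a₀/Z = 1² × 53 / 7
    = 1 × 53 / 7 = 7.6 pm

7.6 pm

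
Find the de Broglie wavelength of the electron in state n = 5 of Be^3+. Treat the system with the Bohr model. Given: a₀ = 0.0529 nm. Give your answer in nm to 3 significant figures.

0.415 nm

The Bohr quantisation condition is nλ = 2πr_n.
r_n = n²a₀/Z = 0.331 nm
λ = 2πr_n/n = 2π·0.331/5 = 0.415 nm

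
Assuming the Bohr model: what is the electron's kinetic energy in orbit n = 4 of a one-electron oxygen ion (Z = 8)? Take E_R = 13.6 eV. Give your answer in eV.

54.4 eV

For a Coulomb orbit the virial theorem gives K = −E_n.
E_n = −E_R·Z²/n², so K = E_R·Z²/n² = 13.6 × 8²/4² = 54.4 eV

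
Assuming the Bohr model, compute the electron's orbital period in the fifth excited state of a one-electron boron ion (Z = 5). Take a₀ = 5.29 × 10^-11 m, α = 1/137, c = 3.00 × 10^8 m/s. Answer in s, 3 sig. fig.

1.31 × 10^-15 s

r = n²a₀/Z = 6²·5.29 × 10^-11/5 = 3.81 × 10^-10 m
v = Zαc/n = 5·0.00730·3.00 × 10^8/6 = 1.82 × 10^6 m/s
T = 2πr/v = 1.31 × 10^-15 s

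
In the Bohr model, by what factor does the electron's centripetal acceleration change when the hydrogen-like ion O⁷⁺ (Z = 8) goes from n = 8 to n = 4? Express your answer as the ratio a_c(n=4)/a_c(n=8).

a_c ∝ Z^3 · n^-4; with Z fixed, a_c ∝ n^-4.
a_c(n=4)/a_c(n=8) = (4/8)^-4 = 16

16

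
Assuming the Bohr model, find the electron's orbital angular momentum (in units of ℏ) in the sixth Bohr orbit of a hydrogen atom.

L_n = nℏ, so L/ℏ = n = 6.

6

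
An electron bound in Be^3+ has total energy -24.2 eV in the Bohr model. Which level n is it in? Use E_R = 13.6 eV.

3

E_n = −E_R Z²/n² ⇒ n² = E_R Z²/(−E_n) = 13.6 × 4² / 24.2 ≈ 8.99
n = 3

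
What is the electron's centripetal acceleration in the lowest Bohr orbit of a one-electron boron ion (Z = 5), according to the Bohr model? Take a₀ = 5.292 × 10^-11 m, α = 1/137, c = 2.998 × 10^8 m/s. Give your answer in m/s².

1.131 × 10^25 m/s²

r = n²a₀/Z = 1.058 × 10^-11 m, v = Zαc/n = 1.094 × 10^7 m/s
a = v²/r = (1.094 × 10^7)² / 1.058 × 10^-11 = 1.131 × 10^25 m/s²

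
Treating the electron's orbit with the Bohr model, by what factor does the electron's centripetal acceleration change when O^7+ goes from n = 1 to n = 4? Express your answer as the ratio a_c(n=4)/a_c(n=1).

a_c ∝ Z^3 · n^-4; with Z fixed, a_c ∝ n^-4.
a_c(n=4)/a_c(n=1) = (4/1)^-4 = 1/256

1/256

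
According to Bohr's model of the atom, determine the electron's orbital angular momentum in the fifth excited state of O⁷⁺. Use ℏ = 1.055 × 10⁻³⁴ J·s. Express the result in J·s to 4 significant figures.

L_n = nℏ = 6 × 1.055 × 10⁻³⁴ = 6.330 × 10⁻³⁴ J·s

6.330 × 10⁻³⁴ J·s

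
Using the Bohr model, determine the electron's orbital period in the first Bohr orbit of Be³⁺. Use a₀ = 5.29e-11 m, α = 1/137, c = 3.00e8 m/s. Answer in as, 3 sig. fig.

r = n²a₀/Z = 1²·5.29e-11/4 = 1.32e-11 m
v = Zαc/n = 4·0.00730·3.00e8/1 = 8.76e6 m/s
T = 2πr/v = 9.49e-18 s = 9.49 as

9.49 as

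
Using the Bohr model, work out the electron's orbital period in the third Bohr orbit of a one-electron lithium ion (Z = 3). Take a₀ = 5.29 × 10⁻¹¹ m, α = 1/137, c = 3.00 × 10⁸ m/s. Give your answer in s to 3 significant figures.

4.55 × 10⁻¹⁶ s

r = n²a₀/Z = 3²·5.29 × 10⁻¹¹/3 = 1.59 × 10⁻¹⁰ m
v = Zαc/n = 3·0.00730·3.00 × 10⁸/3 = 2.19 × 10⁶ m/s
T = 2πr/v = 4.55 × 10⁻¹⁶ s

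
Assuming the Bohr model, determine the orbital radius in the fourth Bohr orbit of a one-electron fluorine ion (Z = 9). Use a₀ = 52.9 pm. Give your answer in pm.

94.0 pm

r_n = n²a₀/Z = 4² × 52.9 / 9
    = 16 × 52.9 / 9 = 94.0 pm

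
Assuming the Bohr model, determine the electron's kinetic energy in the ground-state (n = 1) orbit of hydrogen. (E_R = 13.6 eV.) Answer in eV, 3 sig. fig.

For a Coulomb orbit the virial theorem gives K = −E_n.
E_n = −E_R·Z²/n², so K = E_R·Z²/n² = 13.6 × 1²/1² = 13.6 eV

13.6 eV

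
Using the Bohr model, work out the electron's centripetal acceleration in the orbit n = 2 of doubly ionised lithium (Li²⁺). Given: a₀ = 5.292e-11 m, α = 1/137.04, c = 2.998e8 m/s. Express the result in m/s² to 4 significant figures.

1.526e23 m/s²

r = n²a₀/Z = 7.056e-11 m, v = Zαc/n = 3.282e6 m/s
a = v²/r = (3.282e6)² / 7.056e-11 = 1.526e23 m/s²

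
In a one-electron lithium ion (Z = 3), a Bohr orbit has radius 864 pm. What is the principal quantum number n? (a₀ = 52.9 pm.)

7

r_n = n²a₀/Z ⇒ n² = rZ/a₀ = 864 × 3 / 52.9 ≈ 49.00
n = 7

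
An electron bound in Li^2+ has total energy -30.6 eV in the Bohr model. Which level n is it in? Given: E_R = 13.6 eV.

2

E_n = −E_R Z²/n² ⇒ n² = E_R Z²/(−E_n) = 13.6 × 3² / 30.6 ≈ 4.00
n = 2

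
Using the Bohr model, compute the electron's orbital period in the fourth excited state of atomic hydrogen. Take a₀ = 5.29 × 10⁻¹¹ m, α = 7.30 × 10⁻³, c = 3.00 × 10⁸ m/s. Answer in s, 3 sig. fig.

r = n²a₀/Z = 5²·5.29 × 10⁻¹¹/1 = 1.32 × 10⁻⁹ m
v = Zαc/n = 1·0.00730·3.00 × 10⁸/5 = 4.38 × 10⁵ m/s
T = 2πr/v = 1.90 × 10⁻¹⁴ s

1.90 × 10⁻¹⁴ s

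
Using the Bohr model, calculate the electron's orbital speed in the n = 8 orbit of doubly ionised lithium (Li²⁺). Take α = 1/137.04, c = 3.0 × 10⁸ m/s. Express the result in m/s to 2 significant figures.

8.2 × 10⁵ m/s

v_n = Zαc/n = 3 × 0.0073 × 3.0 × 10⁸ / 8
    = 8.2 × 10⁵ m/s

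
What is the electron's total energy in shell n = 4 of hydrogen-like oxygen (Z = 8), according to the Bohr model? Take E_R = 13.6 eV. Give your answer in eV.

E_n = −E_R·Z²/n² = −13.6 × 8²/4² = -54.4 eV

-54.4 eV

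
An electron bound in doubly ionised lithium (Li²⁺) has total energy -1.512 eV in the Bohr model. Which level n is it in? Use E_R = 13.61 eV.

E_n = −E_R Z²/n² ⇒ n² = E_R Z²/(−E_n) = 13.61 × 3² / 1.512 ≈ 81.01
n = 9

9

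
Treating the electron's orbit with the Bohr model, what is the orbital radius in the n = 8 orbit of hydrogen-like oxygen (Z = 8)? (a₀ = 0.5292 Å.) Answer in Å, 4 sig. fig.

4.234 Å

r_n = n²a₀/Z = 8² × 0.5292 / 8
    = 64 × 0.5292 / 8 = 4.234 Å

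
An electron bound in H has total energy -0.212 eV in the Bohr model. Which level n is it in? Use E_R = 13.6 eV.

8

E_n = −E_R Z²/n² ⇒ n² = E_R Z²/(−E_n) = 13.6 × 1² / 0.212 ≈ 64.15
n = 8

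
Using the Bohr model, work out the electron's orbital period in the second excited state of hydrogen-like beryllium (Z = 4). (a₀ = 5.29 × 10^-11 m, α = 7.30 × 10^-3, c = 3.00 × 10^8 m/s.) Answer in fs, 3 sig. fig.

0.256 fs

r = n²a₀/Z = 3²·5.29 × 10^-11/4 = 1.19 × 10^-10 m
v = Zαc/n = 4·0.00730·3.00 × 10^8/3 = 2.92 × 10^6 m/s
T = 2πr/v = 2.56 × 10^-16 s = 0.256 fs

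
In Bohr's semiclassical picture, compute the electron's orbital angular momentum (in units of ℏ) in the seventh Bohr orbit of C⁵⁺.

L_n = nℏ, so L/ℏ = n = 7.

7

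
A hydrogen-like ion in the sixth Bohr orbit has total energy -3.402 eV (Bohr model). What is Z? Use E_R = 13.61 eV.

E_n = −E_R Z²/n² ⇒ Z² = −E_n n²/E_R = 3.402 × 6² / 13.61 ≈ 9.00
Z = 3

3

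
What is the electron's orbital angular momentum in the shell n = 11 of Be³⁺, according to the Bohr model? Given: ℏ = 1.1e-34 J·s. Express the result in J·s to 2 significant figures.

1.2e-33 J·s

L_n = nℏ = 11 × 1.1e-34 = 1.2e-33 J·s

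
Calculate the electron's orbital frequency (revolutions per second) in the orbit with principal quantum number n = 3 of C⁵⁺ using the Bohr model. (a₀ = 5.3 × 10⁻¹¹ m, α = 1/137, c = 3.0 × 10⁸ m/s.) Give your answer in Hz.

r = n²a₀/Z = 8.0 × 10⁻¹¹ m, v = Zαc/n = 4.4 × 10⁶ m/s
f = v/(2πr) = 8.8 × 10¹⁵ Hz

8.8 × 10¹⁵ Hz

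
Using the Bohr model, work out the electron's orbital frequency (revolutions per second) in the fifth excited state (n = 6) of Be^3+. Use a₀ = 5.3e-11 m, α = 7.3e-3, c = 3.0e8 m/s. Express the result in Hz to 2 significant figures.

4.9e14 Hz

r = n²a₀/Z = 4.8e-10 m, v = Zαc/n = 1.5e6 m/s
f = v/(2πr) = 4.9e14 Hz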